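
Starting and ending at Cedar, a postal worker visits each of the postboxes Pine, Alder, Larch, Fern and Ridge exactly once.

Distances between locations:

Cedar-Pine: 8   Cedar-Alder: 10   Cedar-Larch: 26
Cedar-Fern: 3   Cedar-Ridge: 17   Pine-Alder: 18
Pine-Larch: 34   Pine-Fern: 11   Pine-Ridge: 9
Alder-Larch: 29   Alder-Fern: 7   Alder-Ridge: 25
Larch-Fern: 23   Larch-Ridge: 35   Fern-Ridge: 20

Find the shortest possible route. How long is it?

91 — the shortest possible round trip.

With 5 stops there are 5!/2 = 60 distinct round trips (a route and its reverse cost the same).
Cedar-Pine-Alder-Larch-Fern-Ridge-Cedar: 8+18+29+23+20+17 = 115
Cedar-Pine-Alder-Larch-Ridge-Fern-Cedar: 8+18+29+35+20+3 = 113
Cedar-Pine-Alder-Fern-Larch-Ridge-Cedar: 8+18+7+23+35+17 = 108
Cedar-Pine-Alder-Fern-Ridge-Larch-Cedar: 8+18+7+20+35+26 = 114
Cedar-Pine-Alder-Ridge-Larch-Fern-Cedar: 8+18+25+35+23+3 = 112
Cedar-Pine-Alder-Ridge-Fern-Larch-Cedar: 8+18+25+20+23+26 = 120
Cedar-Pine-Larch-Alder-Fern-Ridge-Cedar: 8+34+29+7+20+17 = 115
Cedar-Pine-Larch-Alder-Ridge-Fern-Cedar: 8+34+29+25+20+3 = 119
Cedar-Pine-Larch-Fern-Alder-Ridge-Cedar: 8+34+23+7+25+17 = 114
Cedar-Pine-Larch-Fern-Ridge-Alder-Cedar: 8+34+23+20+25+10 = 120
Cedar-Pine-Larch-Ridge-Alder-Fern-Cedar: 8+34+35+25+7+3 = 112
Cedar-Pine-Larch-Ridge-Fern-Alder-Cedar: 8+34+35+20+7+10 = 114
Cedar-Pine-Fern-Alder-Larch-Ridge-Cedar: 8+11+7+29+35+17 = 107
Cedar-Pine-Fern-Alder-Ridge-Larch-Cedar: 8+11+7+25+35+26 = 112
… (46 more)
Cedar-Pine-Ridge-Larch-Alder-Fern-Cedar: 8+9+35+29+7+3 = 91  ← best
The minimum is 91.
One optimal route: Cedar → Pine → Ridge → Larch → Alder → Fern → Cedar (or its reverse).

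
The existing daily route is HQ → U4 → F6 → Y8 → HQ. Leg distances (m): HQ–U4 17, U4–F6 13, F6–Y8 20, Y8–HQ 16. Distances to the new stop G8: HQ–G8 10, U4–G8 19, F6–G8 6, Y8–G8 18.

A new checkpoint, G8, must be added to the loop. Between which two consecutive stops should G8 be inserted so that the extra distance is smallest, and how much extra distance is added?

Minimum extra distance: 4 m, inserting G8 between F6 and Y8.

Insertion cost between consecutive stops i–j is d(i,G8) + d(G8,j) − d(i,j):
  between HQ and U4: 10 + 19 − 17 = 12
  between U4 and F6: 19 + 6 − 13 = 12
  between F6 and Y8: 6 + 18 − 20 = 4
  between Y8 and HQ: 18 + 10 − 16 = 12
Cheapest insertion is between F6 and Y8, adding 4.
New total = 66 + 4 = 70.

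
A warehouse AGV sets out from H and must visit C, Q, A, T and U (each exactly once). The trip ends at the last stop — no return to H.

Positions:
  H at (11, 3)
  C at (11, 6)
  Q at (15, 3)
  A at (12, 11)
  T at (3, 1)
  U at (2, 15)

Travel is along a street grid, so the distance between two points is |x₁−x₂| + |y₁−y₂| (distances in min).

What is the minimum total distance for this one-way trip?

Minimum one-way distance = 46 min.

There are 5! = 120 possible orderings.
H - C - Q - A - T - U: 3+7+11+19+15 = 55
H - C - Q - A - U - T: 3+7+11+14+15 = 50
H - C - Q - T - A - U: 3+7+14+19+14 = 57
H - C - Q - T - U - A: 3+7+14+15+14 = 53
H - C - Q - U - A - T: 3+7+25+14+19 = 68
H - C - Q - U - T - A: 3+7+25+15+19 = 69
H - C - A - Q - T - U: 3+6+11+14+15 = 49
H - C - A - Q - U - T: 3+6+11+25+15 = 60
H - C - A - T - Q - U: 3+6+19+14+25 = 67
H - C - A - T - U - Q: 3+6+19+15+25 = 68
H - C - A - U - Q - T: 3+6+14+25+14 = 62
H - C - A - U - T - Q: 3+6+14+15+14 = 52
H - C - T - Q - A - U: 3+13+14+11+14 = 55
H - C - T - Q - U - A: 3+13+14+25+14 = 69
… (106 more)
H - Q - C - A - U - T: 4+7+6+14+15 = 46  ← best
The minimum is 46.
One shortest path: H → Q → C → A → U → T.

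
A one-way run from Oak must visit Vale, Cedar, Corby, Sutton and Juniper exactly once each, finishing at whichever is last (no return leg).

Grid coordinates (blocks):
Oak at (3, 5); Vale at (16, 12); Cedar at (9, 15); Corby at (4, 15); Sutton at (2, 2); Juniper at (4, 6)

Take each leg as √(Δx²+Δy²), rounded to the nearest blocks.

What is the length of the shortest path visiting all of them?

There are 5! = 120 possible orderings.
Oak - Vale - Cedar - Corby - Sutton - Juniper: 15+8+5+13+4 = 45
Oak - Vale - Cedar - Corby - Juniper - Sutton: 15+8+5+9+4 = 41
Oak - Vale - Cedar - Sutton - Corby - Juniper: 15+8+15+13+9 = 60
Oak - Vale - Cedar - Sutton - Juniper - Corby: 15+8+15+4+9 = 51
Oak - Vale - Cedar - Juniper - Corby - Sutton: 15+8+10+9+13 = 55
Oak - Vale - Cedar - Juniper - Sutton - Corby: 15+8+10+4+13 = 50
Oak - Vale - Corby - Cedar - Sutton - Juniper: 15+12+5+15+4 = 51
Oak - Vale - Corby - Cedar - Juniper - Sutton: 15+12+5+10+4 = 46
Oak - Vale - Corby - Sutton - Cedar - Juniper: 15+12+13+15+10 = 65
Oak - Vale - Corby - Sutton - Juniper - Cedar: 15+12+13+4+10 = 54
Oak - Vale - Corby - Juniper - Cedar - Sutton: 15+12+9+10+15 = 61
Oak - Vale - Corby - Juniper - Sutton - Cedar: 15+12+9+4+15 = 55
Oak - Vale - Sutton - Cedar - Corby - Juniper: 15+17+15+5+9 = 61
Oak - Vale - Sutton - Cedar - Juniper - Corby: 15+17+15+10+9 = 66
… (106 more)
Oak - Sutton - Juniper - Corby - Cedar - Vale: 3+4+9+5+8 = 29  ← best
The minimum is 29.
One shortest path: Oak → Sutton → Juniper → Corby → Cedar → Vale.

Shortest open route: 29 blocks.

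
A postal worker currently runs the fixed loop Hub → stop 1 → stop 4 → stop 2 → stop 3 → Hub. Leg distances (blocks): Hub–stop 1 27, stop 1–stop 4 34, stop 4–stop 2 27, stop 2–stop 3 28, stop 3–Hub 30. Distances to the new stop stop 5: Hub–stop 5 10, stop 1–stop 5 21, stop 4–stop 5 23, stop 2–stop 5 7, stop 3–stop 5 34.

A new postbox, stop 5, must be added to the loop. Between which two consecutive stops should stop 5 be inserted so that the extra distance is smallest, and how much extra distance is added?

Minimum extra distance: 3 blocks, inserting stop 5 between stop 4 and stop 2.

Insertion cost between consecutive stops i–j is d(i,stop 5) + d(stop 5,j) − d(i,j):
  between Hub and stop 1: 10 + 21 − 27 = 4
  between stop 1 and stop 4: 21 + 23 − 34 = 10
  between stop 4 and stop 2: 23 + 7 − 27 = 3
  between stop 2 and stop 3: 7 + 34 − 28 = 13
  between stop 3 and Hub: 34 + 10 − 30 = 14
Cheapest insertion is between stop 4 and stop 2, adding 3.
New total = 146 + 3 = 149.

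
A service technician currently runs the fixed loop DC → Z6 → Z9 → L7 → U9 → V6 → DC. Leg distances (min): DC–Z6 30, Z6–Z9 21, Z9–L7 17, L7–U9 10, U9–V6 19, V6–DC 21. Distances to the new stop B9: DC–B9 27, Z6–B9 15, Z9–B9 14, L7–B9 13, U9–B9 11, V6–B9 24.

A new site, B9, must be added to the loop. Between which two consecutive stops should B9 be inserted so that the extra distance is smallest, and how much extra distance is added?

Insertion cost between consecutive stops i–j is d(i,B9) + d(B9,j) − d(i,j):
  between DC and Z6: 27 + 15 − 30 = 12
  between Z6 and Z9: 15 + 14 − 21 = 8
  between Z9 and L7: 14 + 13 − 17 = 10
  between L7 and U9: 13 + 11 − 10 = 14
  between U9 and V6: 11 + 24 − 19 = 16
  between V6 and DC: 24 + 27 − 21 = 30
Cheapest insertion is between Z6 and Z9, adding 8.
New total = 118 + 8 = 126.

Minimum extra distance: 8 min, inserting B9 between Z6 and Z9.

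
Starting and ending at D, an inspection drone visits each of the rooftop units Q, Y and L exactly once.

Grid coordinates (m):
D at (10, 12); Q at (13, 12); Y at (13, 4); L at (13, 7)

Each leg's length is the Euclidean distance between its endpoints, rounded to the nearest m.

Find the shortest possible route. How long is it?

With 3 stops there are 3!/2 = 3 distinct round trips (a route and its reverse cost the same).
D → Q → Y → L → D: 3+8+3+6 = 20
D → Q → L → Y → D: 3+5+3+9 = 20
D → Y → Q → L → D: 9+8+5+6 = 28
The minimum is 20.
One optimal route: D → Q → Y → L → D (or its reverse).

20 m — the shortest possible round trip.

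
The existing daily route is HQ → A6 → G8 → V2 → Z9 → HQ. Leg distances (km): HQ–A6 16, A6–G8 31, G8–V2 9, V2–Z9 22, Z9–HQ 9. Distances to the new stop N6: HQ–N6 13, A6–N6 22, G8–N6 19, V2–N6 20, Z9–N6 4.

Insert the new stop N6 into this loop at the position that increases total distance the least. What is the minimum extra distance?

Insertion cost between consecutive stops i–j is d(i,N6) + d(N6,j) − d(i,j):
  between HQ and A6: 13 + 22 − 16 = 19
  between A6 and G8: 22 + 19 − 31 = 10
  between G8 and V2: 19 + 20 − 9 = 30
  between V2 and Z9: 20 + 4 − 22 = 2
  between Z9 and HQ: 4 + 13 − 9 = 8
Cheapest insertion is between V2 and Z9, adding 2.
New total = 87 + 2 = 89.

Minimum extra distance: 2 km, inserting N6 between V2 and Z9.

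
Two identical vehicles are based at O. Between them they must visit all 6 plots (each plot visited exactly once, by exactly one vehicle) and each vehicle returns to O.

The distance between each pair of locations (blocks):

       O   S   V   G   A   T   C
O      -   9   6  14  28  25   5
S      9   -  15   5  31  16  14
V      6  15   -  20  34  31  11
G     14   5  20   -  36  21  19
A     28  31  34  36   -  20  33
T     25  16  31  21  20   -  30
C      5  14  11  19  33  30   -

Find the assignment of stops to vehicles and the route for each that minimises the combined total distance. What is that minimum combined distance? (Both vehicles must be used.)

105 blocks — the smallest possible combined total.

Try each way of splitting the stops between the two vehicles (each non-empty) and, for each split, find the best tour for each vehicle:
  {S} + {V, G, A, T, C}: 18 + 105 = 123
  {V} + {S, G, A, T, C}: 12 + 93 = 105
  {S, V} + {G, A, T, C}: 30 + 93 = 123
  {G} + {S, V, A, T, C}: 28 + 95 = 123
  {S, G} + {V, A, T, C}: 28 + 95 = 123
  {V, G} + {S, A, T, C}: 40 + 83 = 123
  … (31 splits in total)
Best: vehicle 1 O → V → O = 12; vehicle 2 O → S → G → T → A → C → O = 93; combined 105.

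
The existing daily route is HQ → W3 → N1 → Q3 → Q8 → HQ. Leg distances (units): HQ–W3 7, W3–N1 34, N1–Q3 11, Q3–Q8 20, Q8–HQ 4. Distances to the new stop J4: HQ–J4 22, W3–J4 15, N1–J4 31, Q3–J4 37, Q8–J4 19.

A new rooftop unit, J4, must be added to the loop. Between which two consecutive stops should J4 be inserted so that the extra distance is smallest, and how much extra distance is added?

Insertion cost between consecutive stops i–j is d(i,J4) + d(J4,j) − d(i,j):
  between HQ and W3: 22 + 15 − 7 = 30
  between W3 and N1: 15 + 31 − 34 = 12
  between N1 and Q3: 31 + 37 − 11 = 57
  between Q3 and Q8: 37 + 19 − 20 = 36
  between Q8 and HQ: 19 + 22 − 4 = 37
Cheapest insertion is between W3 and N1, adding 12.
New total = 76 + 12 = 88.

Adding 12 by placing J4 on the W3–N1 leg.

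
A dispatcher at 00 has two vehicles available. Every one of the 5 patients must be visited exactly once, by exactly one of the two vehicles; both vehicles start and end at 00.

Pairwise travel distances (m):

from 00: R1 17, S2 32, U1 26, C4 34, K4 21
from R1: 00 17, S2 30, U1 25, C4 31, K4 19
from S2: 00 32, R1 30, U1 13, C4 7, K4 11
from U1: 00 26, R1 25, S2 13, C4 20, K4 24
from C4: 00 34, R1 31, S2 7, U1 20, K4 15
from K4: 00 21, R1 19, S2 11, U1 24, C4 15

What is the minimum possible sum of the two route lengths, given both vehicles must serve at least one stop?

Minimum combined distance: 116 m.

Check every non-empty split of the stops between the two vehicles; for each half take its own optimal tour:
  {R1} + {S2, U1, C4, K4}: 34 + 82 = 116
  {S2} + {R1, U1, C4, K4}: 64 + 97 = 161
  {R1, S2} + {U1, C4, K4}: 79 + 82 = 161
  {U1} + {R1, S2, C4, K4}: 52 + 87 = 139
  {R1, U1} + {S2, C4, K4}: 68 + 73 = 141
  {S2, U1} + {R1, C4, K4}: 71 + 84 = 155
  … (15 splits in total)
Best: vehicle 1 00 → R1 → 00 = 34; vehicle 2 00 → U1 → S2 → C4 → K4 → 00 = 82; combined 116.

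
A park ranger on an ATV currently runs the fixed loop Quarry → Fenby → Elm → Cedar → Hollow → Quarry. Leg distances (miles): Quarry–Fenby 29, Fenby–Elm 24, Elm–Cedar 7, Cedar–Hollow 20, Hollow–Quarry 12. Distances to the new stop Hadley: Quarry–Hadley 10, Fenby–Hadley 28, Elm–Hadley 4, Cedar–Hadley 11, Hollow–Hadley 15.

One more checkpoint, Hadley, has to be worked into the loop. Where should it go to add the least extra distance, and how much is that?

Minimum extra distance: 6 miles, inserting Hadley between Cedar and Hollow.

Insertion cost between consecutive stops i–j is d(i,Hadley) + d(Hadley,j) − d(i,j):
  between Quarry and Fenby: 10 + 28 − 29 = 9
  between Fenby and Elm: 28 + 4 − 24 = 8
  between Elm and Cedar: 4 + 11 − 7 = 8
  between Cedar and Hollow: 11 + 15 − 20 = 6
  between Hollow and Quarry: 15 + 10 − 12 = 13
Cheapest insertion is between Cedar and Hollow, adding 6.
New total = 92 + 6 = 98.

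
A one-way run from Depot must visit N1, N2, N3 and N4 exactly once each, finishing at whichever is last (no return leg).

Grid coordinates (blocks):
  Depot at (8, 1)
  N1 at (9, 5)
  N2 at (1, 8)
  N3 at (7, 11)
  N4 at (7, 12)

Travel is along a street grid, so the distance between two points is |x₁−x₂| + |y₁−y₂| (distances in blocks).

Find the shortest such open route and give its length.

There are 4! = 24 possible orderings.
Depot → N1 → N2 → N3 → N4: 5+11+9+1 = 26
Depot → N1 → N2 → N4 → N3: 5+11+10+1 = 27
Depot → N1 → N3 → N2 → N4: 5+8+9+10 = 32
Depot → N1 → N3 → N4 → N2: 5+8+1+10 = 24
Depot → N1 → N4 → N2 → N3: 5+9+10+9 = 33
Depot → N1 → N4 → N3 → N2: 5+9+1+9 = 24
Depot → N2 → N1 → N3 → N4: 14+11+8+1 = 34
Depot → N2 → N1 → N4 → N3: 14+11+9+1 = 35
Depot → N2 → N3 → N1 → N4: 14+9+8+9 = 40
Depot → N2 → N3 → N4 → N1: 14+9+1+9 = 33
Depot → N2 → N4 → N1 → N3: 14+10+9+8 = 41
Depot → N2 → N4 → N3 → N1: 14+10+1+8 = 33
Depot → N3 → N1 → N2 → N4: 11+8+11+10 = 40
Depot → N3 → N1 → N4 → N2: 11+8+9+10 = 38
… (10 more)
The minimum is 24.
One shortest path: Depot → N1 → N3 → N4 → N2.

Minimum one-way distance = 24 blocks.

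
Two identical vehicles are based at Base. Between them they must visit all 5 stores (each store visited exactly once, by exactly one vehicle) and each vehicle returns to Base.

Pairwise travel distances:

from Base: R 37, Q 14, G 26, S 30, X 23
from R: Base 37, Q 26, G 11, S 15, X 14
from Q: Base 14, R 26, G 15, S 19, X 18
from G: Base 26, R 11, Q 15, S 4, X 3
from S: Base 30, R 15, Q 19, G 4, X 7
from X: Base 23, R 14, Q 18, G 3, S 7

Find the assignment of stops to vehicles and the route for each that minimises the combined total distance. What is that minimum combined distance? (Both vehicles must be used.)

110 — the smallest possible combined total.

Check every non-empty split of the stops between the two vehicles; for each half take its own optimal tour:
  {R} + {Q, G, S, X}: 74 + 63 = 137
  {Q} + {R, G, S, X}: 28 + 82 = 110
  {R, Q} + {G, S, X}: 77 + 60 = 137
  {G} + {R, Q, S, X}: 52 + 85 = 137
  {R, G} + {Q, S, X}: 74 + 63 = 137
  {Q, G} + {R, S, X}: 55 + 82 = 137
  … (15 splits in total)
Best: vehicle 1 Base → Q → Base = 28; vehicle 2 Base → R → G → S → X → Base = 82; combined 110.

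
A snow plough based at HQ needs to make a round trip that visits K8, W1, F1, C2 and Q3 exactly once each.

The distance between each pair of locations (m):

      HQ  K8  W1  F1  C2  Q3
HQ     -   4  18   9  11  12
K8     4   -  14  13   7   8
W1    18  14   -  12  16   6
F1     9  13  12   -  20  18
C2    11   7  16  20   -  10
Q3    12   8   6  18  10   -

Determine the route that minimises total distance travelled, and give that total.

48 m — the shortest possible round trip.

There are 60 distinct closed tours to check (reversals are equivalent).
HQ→K8→W1→F1→C2→Q3→HQ: 4+14+12+20+10+12 = 72
HQ→K8→W1→F1→Q3→C2→HQ: 4+14+12+18+10+11 = 69
HQ→K8→W1→C2→F1→Q3→HQ: 4+14+16+20+18+12 = 84
HQ→K8→W1→C2→Q3→F1→HQ: 4+14+16+10+18+9 = 71
HQ→K8→W1→Q3→F1→C2→HQ: 4+14+6+18+20+11 = 73
HQ→K8→W1→Q3→C2→F1→HQ: 4+14+6+10+20+9 = 63
HQ→K8→F1→W1→C2→Q3→HQ: 4+13+12+16+10+12 = 67
HQ→K8→F1→W1→Q3→C2→HQ: 4+13+12+6+10+11 = 56
HQ→K8→F1→C2→W1→Q3→HQ: 4+13+20+16+6+12 = 71
HQ→K8→F1→C2→Q3→W1→HQ: 4+13+20+10+6+18 = 71
HQ→K8→F1→Q3→W1→C2→HQ: 4+13+18+6+16+11 = 68
HQ→K8→F1→Q3→C2→W1→HQ: 4+13+18+10+16+18 = 79
HQ→K8→C2→W1→F1→Q3→HQ: 4+7+16+12+18+12 = 69
HQ→K8→C2→W1→Q3→F1→HQ: 4+7+16+6+18+9 = 60
… (46 more)
HQ→K8→C2→Q3→W1→F1→HQ: 4+7+10+6+12+9 = 48  ← best
The minimum is 48.
One optimal route: HQ → K8 → C2 → Q3 → W1 → F1 → HQ (or its reverse).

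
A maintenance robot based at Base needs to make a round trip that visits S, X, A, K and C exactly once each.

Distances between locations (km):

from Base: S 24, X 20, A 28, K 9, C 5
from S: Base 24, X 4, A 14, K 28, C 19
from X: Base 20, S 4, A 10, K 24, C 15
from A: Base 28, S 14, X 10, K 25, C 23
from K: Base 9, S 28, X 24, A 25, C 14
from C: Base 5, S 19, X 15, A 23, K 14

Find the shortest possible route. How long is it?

There are 60 distinct closed tours to check (reversals are equivalent).
Base - S - X - A - K - C - Base: 24+4+10+25+14+5 = 82
Base - S - X - A - C - K - Base: 24+4+10+23+14+9 = 84
Base - S - X - K - A - C - Base: 24+4+24+25+23+5 = 105
Base - S - X - K - C - A - Base: 24+4+24+14+23+28 = 117
Base - S - X - C - A - K - Base: 24+4+15+23+25+9 = 100
Base - S - X - C - K - A - Base: 24+4+15+14+25+28 = 110
Base - S - A - X - K - C - Base: 24+14+10+24+14+5 = 91
Base - S - A - X - C - K - Base: 24+14+10+15+14+9 = 86
Base - S - A - K - X - C - Base: 24+14+25+24+15+5 = 107
Base - S - A - K - C - X - Base: 24+14+25+14+15+20 = 112
Base - S - A - C - X - K - Base: 24+14+23+15+24+9 = 109
Base - S - A - C - K - X - Base: 24+14+23+14+24+20 = 119
Base - S - K - X - A - C - Base: 24+28+24+10+23+5 = 114
Base - S - K - X - C - A - Base: 24+28+24+15+23+28 = 142
… (46 more)
Base - K - A - S - X - C - Base: 9+25+14+4+15+5 = 72  ← best
The minimum is 72.
One optimal route: Base → K → A → S → X → C → Base (or its reverse).

Shortest round trip = 72 km.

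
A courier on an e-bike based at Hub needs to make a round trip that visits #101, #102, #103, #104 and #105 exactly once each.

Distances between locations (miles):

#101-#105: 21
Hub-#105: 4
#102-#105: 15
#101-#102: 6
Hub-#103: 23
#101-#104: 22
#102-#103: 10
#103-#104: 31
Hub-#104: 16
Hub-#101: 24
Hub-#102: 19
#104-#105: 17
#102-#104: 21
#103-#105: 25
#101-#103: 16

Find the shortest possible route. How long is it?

With 5 stops there are 5!/2 = 60 distinct round trips (a route and its reverse cost the same).
Hub→#101→#102→#103→#104→#105→Hub: 24+6+10+31+17+4 = 92
Hub→#101→#102→#103→#105→#104→Hub: 24+6+10+25+17+16 = 98
Hub→#101→#102→#104→#103→#105→Hub: 24+6+21+31+25+4 = 111
Hub→#101→#102→#104→#105→#103→Hub: 24+6+21+17+25+23 = 116
Hub→#101→#102→#105→#103→#104→Hub: 24+6+15+25+31+16 = 117
Hub→#101→#102→#105→#104→#103→Hub: 24+6+15+17+31+23 = 116
Hub→#101→#103→#102→#104→#105→Hub: 24+16+10+21+17+4 = 92
Hub→#101→#103→#102→#105→#104→Hub: 24+16+10+15+17+16 = 98
Hub→#101→#103→#104→#102→#105→Hub: 24+16+31+21+15+4 = 111
Hub→#101→#103→#104→#105→#102→Hub: 24+16+31+17+15+19 = 122
Hub→#101→#103→#105→#102→#104→Hub: 24+16+25+15+21+16 = 117
Hub→#101→#103→#105→#104→#102→Hub: 24+16+25+17+21+19 = 122
Hub→#101→#104→#102→#103→#105→Hub: 24+22+21+10+25+4 = 106
Hub→#101→#104→#102→#105→#103→Hub: 24+22+21+15+25+23 = 130
… (46 more)
Hub→#103→#102→#101→#104→#105→Hub: 23+10+6+22+17+4 = 82  ← best
The minimum is 82.
One optimal route: Hub → #103 → #102 → #101 → #104 → #105 → Hub (or its reverse).

82 miles — the shortest possible round trip.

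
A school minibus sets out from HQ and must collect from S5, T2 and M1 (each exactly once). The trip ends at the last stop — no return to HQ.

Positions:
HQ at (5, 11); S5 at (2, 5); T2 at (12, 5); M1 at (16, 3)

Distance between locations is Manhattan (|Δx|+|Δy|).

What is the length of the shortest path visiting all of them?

There are 3! = 6 possible orderings.
HQ → S5 → T2 → M1: 9+10+6 = 25
HQ → S5 → M1 → T2: 9+16+6 = 31
HQ → T2 → S5 → M1: 13+10+16 = 39
HQ → T2 → M1 → S5: 13+6+16 = 35
HQ → M1 → S5 → T2: 19+16+10 = 45
HQ → M1 → T2 → S5: 19+6+10 = 35
The minimum is 25.
One shortest path: HQ → S5 → T2 → M1.

Minimum one-way distance = 25.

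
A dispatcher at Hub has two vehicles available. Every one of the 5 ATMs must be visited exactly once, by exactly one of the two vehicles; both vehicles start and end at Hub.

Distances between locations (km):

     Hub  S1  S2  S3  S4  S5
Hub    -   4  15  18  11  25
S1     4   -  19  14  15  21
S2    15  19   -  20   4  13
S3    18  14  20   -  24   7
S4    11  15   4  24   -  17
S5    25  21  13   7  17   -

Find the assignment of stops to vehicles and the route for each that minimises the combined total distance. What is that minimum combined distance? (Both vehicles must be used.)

Check every non-empty split of the stops between the two vehicles; for each half take its own optimal tour:
  {S1} + {S2, S3, S4, S5}: 8 + 53 = 61
  {S2} + {S1, S3, S4, S5}: 30 + 53 = 83
  {S1, S2} + {S3, S4, S5}: 38 + 53 = 91
  {S3} + {S1, S2, S4, S5}: 36 + 53 = 89
  {S1, S3} + {S2, S4, S5}: 36 + 53 = 89
  {S2, S3} + {S1, S4, S5}: 53 + 53 = 106
  … (15 splits in total)
Best: vehicle 1 Hub → S1 → Hub = 8; vehicle 2 Hub → S3 → S5 → S2 → S4 → Hub = 53; combined 61.

Minimum combined distance: 61 km.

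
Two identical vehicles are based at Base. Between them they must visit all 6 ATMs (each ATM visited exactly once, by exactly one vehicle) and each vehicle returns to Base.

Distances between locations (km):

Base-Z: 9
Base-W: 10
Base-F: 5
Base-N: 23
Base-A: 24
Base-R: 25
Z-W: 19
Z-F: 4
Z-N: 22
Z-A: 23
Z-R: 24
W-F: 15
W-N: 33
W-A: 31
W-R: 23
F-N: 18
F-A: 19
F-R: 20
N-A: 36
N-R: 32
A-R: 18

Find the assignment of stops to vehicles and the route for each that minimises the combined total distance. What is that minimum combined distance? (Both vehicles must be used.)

Try each way of splitting the stops between the two vehicles (each non-empty) and, for each split, find the best tour for each vehicle:
  {Z} + {W, F, N, A, R}: 18 + 110 = 128
  {W} + {Z, F, N, A, R}: 20 + 105 = 125
  {Z, W} + {F, N, A, R}: 38 + 97 = 135
  {F} + {Z, W, N, A, R}: 10 + 118 = 128
  {Z, F} + {W, N, A, R}: 18 + 110 = 128
  {W, F} + {Z, N, A, R}: 30 + 105 = 135
  … (31 splits in total)
Best: vehicle 1 Base → W → Base = 20; vehicle 2 Base → Z → F → N → R → A → Base = 105; combined 125.

125 km — the smallest possible combined total.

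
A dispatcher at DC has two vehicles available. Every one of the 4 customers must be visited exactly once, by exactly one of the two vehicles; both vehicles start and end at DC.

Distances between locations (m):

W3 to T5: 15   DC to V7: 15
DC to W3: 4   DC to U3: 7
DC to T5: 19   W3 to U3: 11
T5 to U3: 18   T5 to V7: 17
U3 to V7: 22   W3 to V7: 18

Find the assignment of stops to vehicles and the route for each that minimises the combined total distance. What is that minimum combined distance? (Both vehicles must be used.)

65 m — the smallest possible combined total.

Check every non-empty split of the stops between the two vehicles; for each half take its own optimal tour:
  {W3} + {T5, U3, V7}: 8 + 57 = 65
  {T5} + {W3, U3, V7}: 38 + 51 = 89
  {W3, T5} + {U3, V7}: 38 + 44 = 82
  {U3} + {W3, T5, V7}: 14 + 51 = 65
  {W3, U3} + {T5, V7}: 22 + 51 = 73
  {T5, U3} + {W3, V7}: 44 + 37 = 81
  … (7 splits in total)
Best: vehicle 1 DC → W3 → DC = 8; vehicle 2 DC → U3 → T5 → V7 → DC = 57; combined 65.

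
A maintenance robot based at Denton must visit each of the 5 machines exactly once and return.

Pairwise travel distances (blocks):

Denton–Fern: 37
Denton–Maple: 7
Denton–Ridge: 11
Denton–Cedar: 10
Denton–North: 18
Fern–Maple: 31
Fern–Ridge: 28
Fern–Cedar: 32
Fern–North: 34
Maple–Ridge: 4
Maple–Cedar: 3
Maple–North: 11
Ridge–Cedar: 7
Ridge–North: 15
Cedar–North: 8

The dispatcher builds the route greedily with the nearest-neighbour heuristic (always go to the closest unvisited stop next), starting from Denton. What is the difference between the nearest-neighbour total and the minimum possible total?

12 blocks longer than the optimal tour.

Denton: Maple=7, Cedar=10, Ridge=11, North=18, Fern=37 ⇒ Maple
Maple: Cedar=3, Ridge=4, North=11, Fern=31 ⇒ Cedar
Cedar: Ridge=7, North=8, Fern=32 ⇒ Ridge
Ridge: North=15, Fern=28 ⇒ North
North: Fern=34 ⇒ Fern
NN route Denton → Maple → Cedar → Ridge → North → Fern → Denton costs 103.
Optimal: Denton → Maple → Ridge → Fern → North → Cedar → Denton costs 91 (by enumerating all 60 distinct tours).
Excess = 103 − 91 = 12.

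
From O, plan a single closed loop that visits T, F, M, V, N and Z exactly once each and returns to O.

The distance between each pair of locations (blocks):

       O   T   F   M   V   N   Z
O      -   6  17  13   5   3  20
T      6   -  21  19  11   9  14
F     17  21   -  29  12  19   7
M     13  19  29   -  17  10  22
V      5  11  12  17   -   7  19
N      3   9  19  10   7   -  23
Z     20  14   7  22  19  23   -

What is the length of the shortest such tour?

Minimum total distance: 69 blocks.

O-T-F-M-V-N-Z-O: 6+21+29+17+7+23+20 = 123
O-T-F-M-V-Z-N-O: 6+21+29+17+19+23+3 = 118
O-T-F-M-N-V-Z-O: 6+21+29+10+7+19+20 = 112
O-T-F-M-N-Z-V-O: 6+21+29+10+23+19+5 = 113
O-T-F-M-Z-V-N-O: 6+21+29+22+19+7+3 = 107
O-T-F-M-Z-N-V-O: 6+21+29+22+23+7+5 = 113
O-T-F-V-M-N-Z-O: 6+21+12+17+10+23+20 = 109
O-T-F-V-M-Z-N-O: 6+21+12+17+22+23+3 = 104
… (352 more)
O-T-Z-F-V-M-N-O: 6+14+7+12+17+10+3 = 69  ← best
The minimum is 69.
One optimal route: O → T → Z → F → V → M → N → O (or its reverse).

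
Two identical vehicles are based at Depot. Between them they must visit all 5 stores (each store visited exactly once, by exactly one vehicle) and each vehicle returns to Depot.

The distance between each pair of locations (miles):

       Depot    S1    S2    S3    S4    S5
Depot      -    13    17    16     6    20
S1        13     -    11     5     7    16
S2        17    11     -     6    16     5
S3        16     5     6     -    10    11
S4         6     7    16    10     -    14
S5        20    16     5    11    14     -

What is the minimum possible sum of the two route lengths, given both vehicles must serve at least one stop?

Minimum combined distance: 61 miles.

Try each way of splitting the stops between the two vehicles (each non-empty) and, for each split, find the best tour for each vehicle:
  {S1} + {S2, S3, S4, S5}: 26 + 47 = 73
  {S2} + {S1, S3, S4, S5}: 34 + 49 = 83
  {S1, S2} + {S3, S4, S5}: 41 + 47 = 88
  {S3} + {S1, S2, S4, S5}: 32 + 49 = 81
  {S1, S3} + {S2, S4, S5}: 34 + 42 = 76
  {S2, S3} + {S1, S4, S5}: 39 + 49 = 88
  … (15 splits in total)
  {S4} + {S1, S2, S3, S5}: 12 + 49 = 61  ← best
Best: vehicle 1 Depot → S4 → Depot = 12; vehicle 2 Depot → S1 → S3 → S2 → S5 → Depot = 49; combined 61.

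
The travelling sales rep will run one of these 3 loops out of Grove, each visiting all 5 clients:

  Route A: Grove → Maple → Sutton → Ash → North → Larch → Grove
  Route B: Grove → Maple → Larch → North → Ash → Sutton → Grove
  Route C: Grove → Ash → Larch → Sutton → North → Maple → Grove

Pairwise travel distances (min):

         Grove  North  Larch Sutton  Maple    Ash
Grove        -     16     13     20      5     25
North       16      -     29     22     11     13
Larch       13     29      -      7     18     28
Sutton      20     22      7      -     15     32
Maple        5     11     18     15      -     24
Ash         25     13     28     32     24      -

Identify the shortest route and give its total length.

Route A: 5 + 15 + 32 + 13 + 29 + 13 = 107
Route B: 5 + 18 + 29 + 13 + 32 + 20 = 117
Route C: 25 + 28 + 7 + 22 + 11 + 5 = 98

98 min — Route C is the shortest.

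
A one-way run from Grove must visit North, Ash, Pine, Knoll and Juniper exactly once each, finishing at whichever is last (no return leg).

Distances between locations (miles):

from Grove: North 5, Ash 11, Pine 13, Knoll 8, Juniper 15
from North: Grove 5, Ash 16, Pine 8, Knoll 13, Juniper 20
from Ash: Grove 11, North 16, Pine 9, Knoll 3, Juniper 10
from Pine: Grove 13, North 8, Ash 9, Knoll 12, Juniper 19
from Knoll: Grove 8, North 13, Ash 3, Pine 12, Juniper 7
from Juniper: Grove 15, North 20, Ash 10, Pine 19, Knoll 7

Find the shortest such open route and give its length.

There are 5! = 120 possible orderings.
Grove → North → Ash → Pine → Knoll → Juniper: 5+16+9+12+7 = 49
Grove → North → Ash → Pine → Juniper → Knoll: 5+16+9+19+7 = 56
Grove → North → Ash → Knoll → Pine → Juniper: 5+16+3+12+19 = 55
Grove → North → Ash → Knoll → Juniper → Pine: 5+16+3+7+19 = 50
Grove → North → Ash → Juniper → Pine → Knoll: 5+16+10+19+12 = 62
Grove → North → Ash → Juniper → Knoll → Pine: 5+16+10+7+12 = 50
Grove → North → Pine → Ash → Knoll → Juniper: 5+8+9+3+7 = 32
Grove → North → Pine → Ash → Juniper → Knoll: 5+8+9+10+7 = 39
Grove → North → Pine → Knoll → Ash → Juniper: 5+8+12+3+10 = 38
Grove → North → Pine → Knoll → Juniper → Ash: 5+8+12+7+10 = 42
Grove → North → Pine → Juniper → Ash → Knoll: 5+8+19+10+3 = 45
Grove → North → Pine → Juniper → Knoll → Ash: 5+8+19+7+3 = 42
Grove → North → Knoll → Ash → Pine → Juniper: 5+13+3+9+19 = 49
Grove → North → Knoll → Ash → Juniper → Pine: 5+13+3+10+19 = 50
… (106 more)
The minimum is 32.
One shortest path: Grove → North → Pine → Ash → Knoll → Juniper.

32 miles — the minimum one-way total.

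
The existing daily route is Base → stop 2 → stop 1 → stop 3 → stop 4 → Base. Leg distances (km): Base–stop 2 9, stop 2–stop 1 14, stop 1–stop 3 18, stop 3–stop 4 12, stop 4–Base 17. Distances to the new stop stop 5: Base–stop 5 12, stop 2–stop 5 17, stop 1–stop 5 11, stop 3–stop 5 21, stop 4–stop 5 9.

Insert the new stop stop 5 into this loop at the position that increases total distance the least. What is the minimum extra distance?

Insertion cost between consecutive stops i–j is d(i,stop 5) + d(stop 5,j) − d(i,j):
  between Base and stop 2: 12 + 17 − 9 = 20
  between stop 2 and stop 1: 17 + 11 − 14 = 14
  between stop 1 and stop 3: 11 + 21 − 18 = 14
  between stop 3 and stop 4: 21 + 9 − 12 = 18
  between stop 4 and Base: 9 + 12 − 17 = 4
Cheapest insertion is between stop 4 and Base, adding 4.
New total = 70 + 4 = 74.

Adding 4 km by placing stop 5 on the stop 4–Base leg.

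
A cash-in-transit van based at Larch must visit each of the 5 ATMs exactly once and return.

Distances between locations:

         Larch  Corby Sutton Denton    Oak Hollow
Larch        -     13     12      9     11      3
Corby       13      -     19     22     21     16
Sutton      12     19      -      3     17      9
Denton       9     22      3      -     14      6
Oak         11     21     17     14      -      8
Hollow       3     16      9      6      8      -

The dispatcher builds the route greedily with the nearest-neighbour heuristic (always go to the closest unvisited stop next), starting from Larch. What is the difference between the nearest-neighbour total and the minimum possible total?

Larch: Hollow=3, Denton=9, Oak=11, Sutton=12, Corby=13 ⇒ Hollow
Hollow: Denton=6, Oak=8, Sutton=9, Corby=16 ⇒ Denton
Denton: Sutton=3, Oak=14, Corby=22 ⇒ Sutton
Sutton: Oak=17, Corby=19 ⇒ Oak
Oak: Corby=21 ⇒ Corby
NN route Larch → Hollow → Denton → Sutton → Oak → Corby → Larch costs 63.
Optimal: Larch → Corby → Sutton → Denton → Oak → Hollow → Larch costs 60 (by enumerating all 60 distinct tours).
Excess = 63 − 60 = 3.

Excess over optimum: 3.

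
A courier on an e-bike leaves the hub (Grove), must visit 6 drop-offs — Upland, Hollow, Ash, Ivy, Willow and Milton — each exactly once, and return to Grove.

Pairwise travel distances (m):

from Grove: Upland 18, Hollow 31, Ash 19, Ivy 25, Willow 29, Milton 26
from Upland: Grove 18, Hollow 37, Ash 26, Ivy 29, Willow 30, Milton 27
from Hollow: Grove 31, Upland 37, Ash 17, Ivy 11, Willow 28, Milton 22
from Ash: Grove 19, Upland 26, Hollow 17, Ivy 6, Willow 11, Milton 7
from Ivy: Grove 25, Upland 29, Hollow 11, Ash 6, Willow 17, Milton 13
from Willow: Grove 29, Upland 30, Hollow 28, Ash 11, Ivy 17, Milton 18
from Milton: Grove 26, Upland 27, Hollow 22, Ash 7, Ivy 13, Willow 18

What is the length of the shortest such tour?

Grove→Upland→Hollow→Ash→Ivy→Willow→Milton→Grove: 18+37+17+6+17+18+26 = 139
Grove→Upland→Hollow→Ash→Ivy→Milton→Willow→Grove: 18+37+17+6+13+18+29 = 138
Grove→Upland→Hollow→Ash→Willow→Ivy→Milton→Grove: 18+37+17+11+17+13+26 = 139
Grove→Upland→Hollow→Ash→Willow→Milton→Ivy→Grove: 18+37+17+11+18+13+25 = 139
Grove→Upland→Hollow→Ash→Milton→Ivy→Willow→Grove: 18+37+17+7+13+17+29 = 138
Grove→Upland→Hollow→Ash→Milton→Willow→Ivy→Grove: 18+37+17+7+18+17+25 = 139
Grove→Upland→Hollow→Ivy→Ash→Willow→Milton→Grove: 18+37+11+6+11+18+26 = 127
Grove→Upland→Hollow→Ivy→Ash→Milton→Willow→Grove: 18+37+11+6+7+18+29 = 126
… (352 more)
Grove→Upland→Willow→Ash→Milton→Ivy→Hollow→Grove: 18+30+11+7+13+11+31 = 121  ← best
The minimum is 121.
One optimal route: Grove → Upland → Willow → Ash → Milton → Ivy → Hollow → Grove (or its reverse).

Shortest round trip = 121 m.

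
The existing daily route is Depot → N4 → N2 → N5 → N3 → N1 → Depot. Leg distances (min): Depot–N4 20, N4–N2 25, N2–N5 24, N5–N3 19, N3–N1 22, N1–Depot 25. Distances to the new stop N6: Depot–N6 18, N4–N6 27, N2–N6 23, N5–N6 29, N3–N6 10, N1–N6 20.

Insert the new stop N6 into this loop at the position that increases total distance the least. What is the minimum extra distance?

Insertion cost between consecutive stops i–j is d(i,N6) + d(N6,j) − d(i,j):
  between Depot and N4: 18 + 27 − 20 = 25
  between N4 and N2: 27 + 23 − 25 = 25
  between N2 and N5: 23 + 29 − 24 = 28
  between N5 and N3: 29 + 10 − 19 = 20
  between N3 and N1: 10 + 20 − 22 = 8
  between N1 and Depot: 20 + 18 − 25 = 13
Cheapest insertion is between N3 and N1, adding 8.
New total = 135 + 8 = 143.

+8 min — insert N6 between N3 and N1.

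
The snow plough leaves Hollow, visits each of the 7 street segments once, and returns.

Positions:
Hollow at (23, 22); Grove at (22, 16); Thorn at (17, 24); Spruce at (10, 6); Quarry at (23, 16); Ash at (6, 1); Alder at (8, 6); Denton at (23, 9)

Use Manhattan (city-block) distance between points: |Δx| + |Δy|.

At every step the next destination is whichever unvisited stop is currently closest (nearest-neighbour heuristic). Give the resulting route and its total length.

Hollow → [Quarry:6 / Grove:7 / Thorn:8 / Denton:13 / Spruce:29 / Alder:31 / Ash:38] → Quarry (6)
Quarry → [Grove:1 / Denton:7 / Thorn:14 / Spruce:23 / Alder:25 / Ash:32] → Grove (1)
Grove → [Denton:8 / Thorn:13 / Spruce:22 / Alder:24 / Ash:31] → Denton (8)
Denton → [Spruce:16 / Alder:18 / Thorn:21 / Ash:25] → Spruce (16)
Spruce → [Alder:2 / Ash:9 / Thorn:25] → Alder (2)
Alder → [Ash:7 / Thorn:27] → Ash (7)
Ash → [Thorn:34] → Thorn (34)
Return Thorn→Hollow: 8.
Total = 6 + 1 + 8 + 16 + 2 + 7 + 34 + 8 = 82.

Total distance 82 via the nearest-neighbour route Hollow → Quarry → Grove → Denton → Spruce → Alder → Ash → Thorn → Hollow.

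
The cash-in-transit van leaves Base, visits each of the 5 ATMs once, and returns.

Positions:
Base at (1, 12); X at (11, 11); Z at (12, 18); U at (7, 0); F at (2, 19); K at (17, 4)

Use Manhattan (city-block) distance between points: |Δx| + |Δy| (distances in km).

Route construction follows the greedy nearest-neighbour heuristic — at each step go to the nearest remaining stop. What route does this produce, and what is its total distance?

Nearest-neighbour total = 72 km; route Base → F → Z → X → K → U → Base.

At Base the remaining stops are F 8, X 11, Z 17, U 18, K 24; go to F.
At F the remaining stops are Z 11, X 17, U 24, K 30; go to Z.
At Z the remaining stops are X 8, K 19, U 23; go to X.
At X the remaining stops are K 13, U 15; go to K.
At K the remaining stops are U 14; go to U.
Return U→Base: 18.
Total = 8 + 11 + 8 + 13 + 14 + 18 = 72.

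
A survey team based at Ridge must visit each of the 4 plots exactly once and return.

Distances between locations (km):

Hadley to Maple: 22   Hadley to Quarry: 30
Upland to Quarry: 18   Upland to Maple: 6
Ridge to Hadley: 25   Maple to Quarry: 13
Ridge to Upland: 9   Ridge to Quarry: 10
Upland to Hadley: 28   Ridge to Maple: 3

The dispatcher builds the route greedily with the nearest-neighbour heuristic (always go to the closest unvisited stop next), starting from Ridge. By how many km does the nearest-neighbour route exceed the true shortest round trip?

The nearest-neighbour route is 5 km longer than optimal.

Ridge: Maple=3, Upland=9, Quarry=10, Hadley=25 ⇒ Maple
Maple: Upland=6, Quarry=13, Hadley=22 ⇒ Upland
Upland: Quarry=18, Hadley=28 ⇒ Quarry
Quarry: Hadley=30 ⇒ Hadley
NN route Ridge → Maple → Upland → Quarry → Hadley → Ridge costs 82.
Optimal: Ridge → Upland → Maple → Hadley → Quarry → Ridge costs 77 (by enumerating all 12 distinct tours).
Excess = 82 − 77 = 5.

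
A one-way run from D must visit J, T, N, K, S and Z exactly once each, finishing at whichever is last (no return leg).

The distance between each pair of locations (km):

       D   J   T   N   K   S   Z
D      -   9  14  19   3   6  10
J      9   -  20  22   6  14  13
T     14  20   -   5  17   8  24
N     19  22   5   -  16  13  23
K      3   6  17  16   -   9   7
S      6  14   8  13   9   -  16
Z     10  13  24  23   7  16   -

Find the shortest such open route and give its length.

There are 6! = 720 possible orderings.
D - J - T - N - K - S - Z: 9+20+5+16+9+16 = 75
D - J - T - N - K - Z - S: 9+20+5+16+7+16 = 73
D - J - T - N - S - K - Z: 9+20+5+13+9+7 = 63
D - J - T - N - S - Z - K: 9+20+5+13+16+7 = 70
D - J - T - N - Z - K - S: 9+20+5+23+7+9 = 73
D - J - T - N - Z - S - K: 9+20+5+23+16+9 = 82
D - J - T - K - N - S - Z: 9+20+17+16+13+16 = 91
D - J - T - K - N - Z - S: 9+20+17+16+23+16 = 101
… (712 more)
D - K - Z - J - S - T - N: 3+7+13+14+8+5 = 50  ← best
The minimum is 50.
One shortest path: D → K → Z → J → S → T → N.

50 km — the minimum one-way total.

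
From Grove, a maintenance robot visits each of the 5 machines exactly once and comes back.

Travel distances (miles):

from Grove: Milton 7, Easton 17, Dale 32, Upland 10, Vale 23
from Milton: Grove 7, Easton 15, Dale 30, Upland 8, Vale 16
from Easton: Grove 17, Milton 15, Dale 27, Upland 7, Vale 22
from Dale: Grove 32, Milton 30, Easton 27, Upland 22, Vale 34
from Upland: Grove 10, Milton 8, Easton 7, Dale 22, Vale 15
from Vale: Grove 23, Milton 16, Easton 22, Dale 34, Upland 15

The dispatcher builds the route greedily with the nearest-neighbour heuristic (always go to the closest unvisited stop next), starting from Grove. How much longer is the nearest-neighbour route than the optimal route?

Grove: Milton=7, Upland=10, Easton=17, Vale=23, Dale=32 ⇒ Milton
Milton: Upland=8, Easton=15, Vale=16, Dale=30 ⇒ Upland
Upland: Easton=7, Vale=15, Dale=22 ⇒ Easton
Easton: Vale=22, Dale=27 ⇒ Vale
Vale: Dale=34 ⇒ Dale
NN route Grove → Milton → Upland → Easton → Vale → Dale → Grove costs 110.
Optimal: Grove → Milton → Vale → Dale → Easton → Upland → Grove costs 101 (by enumerating all 60 distinct tours).
Excess = 110 − 101 = 9.

The nearest-neighbour route is 9 miles longer than optimal.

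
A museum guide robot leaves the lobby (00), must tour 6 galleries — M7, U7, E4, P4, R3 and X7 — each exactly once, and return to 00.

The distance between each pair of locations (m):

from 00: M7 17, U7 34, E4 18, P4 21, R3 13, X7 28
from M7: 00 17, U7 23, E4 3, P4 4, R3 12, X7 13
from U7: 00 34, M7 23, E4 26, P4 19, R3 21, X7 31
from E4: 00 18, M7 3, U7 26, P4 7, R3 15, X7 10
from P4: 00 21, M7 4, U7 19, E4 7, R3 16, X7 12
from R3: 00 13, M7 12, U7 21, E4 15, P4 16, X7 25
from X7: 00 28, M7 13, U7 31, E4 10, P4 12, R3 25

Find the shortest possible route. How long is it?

95 m — the shortest possible round trip.

There are 360 distinct closed tours to check (reversals are equivalent).
00 - M7 - U7 - E4 - P4 - R3 - X7 - 00: 17+23+26+7+16+25+28 = 142
00 - M7 - U7 - E4 - P4 - X7 - R3 - 00: 17+23+26+7+12+25+13 = 123
00 - M7 - U7 - E4 - R3 - P4 - X7 - 00: 17+23+26+15+16+12+28 = 137
00 - M7 - U7 - E4 - R3 - X7 - P4 - 00: 17+23+26+15+25+12+21 = 139
00 - M7 - U7 - E4 - X7 - P4 - R3 - 00: 17+23+26+10+12+16+13 = 117
00 - M7 - U7 - E4 - X7 - R3 - P4 - 00: 17+23+26+10+25+16+21 = 138
00 - M7 - U7 - P4 - E4 - R3 - X7 - 00: 17+23+19+7+15+25+28 = 134
00 - M7 - U7 - P4 - E4 - X7 - R3 - 00: 17+23+19+7+10+25+13 = 114
… (352 more)
00 - M7 - E4 - X7 - P4 - U7 - R3 - 00: 17+3+10+12+19+21+13 = 95  ← best
The minimum is 95.
One optimal route: 00 → M7 → E4 → X7 → P4 → U7 → R3 → 00 (or its reverse).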